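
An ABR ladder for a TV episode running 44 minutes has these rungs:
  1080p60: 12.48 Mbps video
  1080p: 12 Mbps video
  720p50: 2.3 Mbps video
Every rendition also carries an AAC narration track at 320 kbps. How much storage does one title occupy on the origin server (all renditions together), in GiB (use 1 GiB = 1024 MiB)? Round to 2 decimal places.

44 min = 2640 s
Audio: 320 kbps = 0.320 Mbps.
Sum of rendition bitrates: (12.48+0.320) + (12+0.320) + (2.3+0.320) = 27.740 Mbps.
× 2640 s = 73,234 Mb = 9,154 MB = 8.526 GiB.

8.53 GiB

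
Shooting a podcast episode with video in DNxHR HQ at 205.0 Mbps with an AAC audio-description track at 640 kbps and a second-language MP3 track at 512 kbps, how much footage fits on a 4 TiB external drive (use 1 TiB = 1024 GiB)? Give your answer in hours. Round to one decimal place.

Audio total: 640 + 512 = 1152 kbps = 1.152 Mbps.
Total bitrate: 205.0 + 1.152 = 206.152 Mbps.
Capacity: 4 TiB = 35,184,372 Mb.
Recording time: 35,184,372 / 206.152 = 170,672 s ≈ 47.4 hours.

47.4 hours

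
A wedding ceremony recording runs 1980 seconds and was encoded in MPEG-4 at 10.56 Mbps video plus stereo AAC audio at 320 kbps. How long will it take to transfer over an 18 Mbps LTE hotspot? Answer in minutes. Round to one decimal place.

19.9 minutes

Audio: 320 kbps = 0.320 Mbps.
Total bitrate: 10.880 Mbps.
File: 10.880 Mbps × 1980 s = 21542.4 Mb.
At 18 Mbps: 21542.4 / 18 = 1196.8 s ≈ 19.9 minutes.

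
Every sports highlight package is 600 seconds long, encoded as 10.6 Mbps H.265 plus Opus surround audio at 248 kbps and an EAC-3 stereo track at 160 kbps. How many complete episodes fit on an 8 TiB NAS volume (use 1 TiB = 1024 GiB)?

10654

Audio total: 248 + 160 = 408 kbps = 0.408 Mbps.
Total bitrate: 11.008 Mbps.
Per item: 11.008 Mbps × 600 s = 6,605 Mb = 825.6 MB.
Capacity: 8 TiB = 70,368,744 Mb; 10654.18 items → 10654 complete.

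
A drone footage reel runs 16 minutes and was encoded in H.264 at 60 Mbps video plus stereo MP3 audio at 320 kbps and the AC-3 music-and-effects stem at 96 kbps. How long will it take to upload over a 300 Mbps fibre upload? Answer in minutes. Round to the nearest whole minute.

3 minutes

16 min = 960 s
Audio total: 320 + 96 = 416 kbps = 0.416 Mbps.
Total bitrate: 60.416 Mbps.
File: 60.416 Mbps × 960 s = 57999.4 Mb.
At 300 Mbps: 57999.4 / 300 = 193.3 s ≈ 3.22 minutes.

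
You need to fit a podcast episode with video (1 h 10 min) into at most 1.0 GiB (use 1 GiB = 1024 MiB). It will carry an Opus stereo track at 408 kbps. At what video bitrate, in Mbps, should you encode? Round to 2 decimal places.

Budget: 1.0 GiB = 8589.9 Mb.
1 h 10 min = 70 min = 4200 s
Total bitrate budget: 8589.9 Mb / 4200 s = 2.045 Mbps.
Audio: 408 kbps = 0.408 Mbps.
Video: 2.045 − 0.408 = 1.637 Mbps.

1.64 Mbps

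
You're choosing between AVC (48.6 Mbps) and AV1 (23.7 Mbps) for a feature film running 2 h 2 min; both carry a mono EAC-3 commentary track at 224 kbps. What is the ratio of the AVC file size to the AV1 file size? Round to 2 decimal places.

2 h 2 min = 122 min = 7320 s
Audio: 224 kbps = 0.224 Mbps.
AVC: 48.824 Mbps × 7320 s = 357391.7 Mb = 41.606 GiB.
AV1: 23.924 Mbps × 7320 s = 175123.7 Mb = 20.387 GiB.
Ratio: 41.606 / 20.387 = 2.041.

2.04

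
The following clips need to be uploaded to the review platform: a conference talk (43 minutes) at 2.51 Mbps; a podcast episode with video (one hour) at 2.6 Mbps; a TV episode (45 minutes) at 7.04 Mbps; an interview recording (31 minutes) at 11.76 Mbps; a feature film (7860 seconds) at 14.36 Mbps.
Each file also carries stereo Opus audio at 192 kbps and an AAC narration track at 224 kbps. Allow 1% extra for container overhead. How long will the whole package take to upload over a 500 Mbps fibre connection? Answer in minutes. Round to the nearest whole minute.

6 minutes

Audio total: 192 + 224 = 416 kbps = 0.416 Mbps.
conference talk: 2.926 Mbps × 2580 s × 1.01 = 7624.6 Mb
podcast episode with video: 3.016 Mbps × 3600 s × 1.01 = 10966.2 Mb
TV episode: 7.456 Mbps × 2700 s × 1.01 = 20332.5 Mb
interview recording: 12.176 Mbps × 1860 s × 1.01 = 22873.8 Mb
feature film: 14.776 Mbps × 7860 s × 1.01 = 117300.8 Mb
Total: 179097.8 Mb = 22387.2 MB.
At 500 Mbps: 179097.8 / 500 = 358 s ≈ 5.97 minutes.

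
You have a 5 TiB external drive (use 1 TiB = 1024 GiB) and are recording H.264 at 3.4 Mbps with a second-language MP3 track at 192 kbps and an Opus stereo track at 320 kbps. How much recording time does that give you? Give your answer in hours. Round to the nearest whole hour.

3123 hours

Audio total: 192 + 320 = 512 kbps = 0.512 Mbps.
Total bitrate: 3.4 + 0.512 = 3.912 Mbps.
Capacity: 5 TiB = 43,980,465 Mb.
Recording time: 43,980,465 / 3.912 = 11,242,450 s ≈ 3,123 hours.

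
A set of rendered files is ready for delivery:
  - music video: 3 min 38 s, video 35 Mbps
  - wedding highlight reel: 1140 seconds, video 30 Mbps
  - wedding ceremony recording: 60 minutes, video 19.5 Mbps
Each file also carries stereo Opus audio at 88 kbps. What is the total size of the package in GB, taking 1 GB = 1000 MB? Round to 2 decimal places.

Audio: 88 kbps = 0.088 Mbps.
music video: 35.088 Mbps × 218 s = 7649.2 Mb
wedding highlight reel: 30.088 Mbps × 1140 s = 34300.3 Mb
wedding ceremony recording: 19.588 Mbps × 3600 s = 70516.8 Mb
Total: 112466.3 Mb = 14058.3 MB.
= 14.06 GB.

14.06 GB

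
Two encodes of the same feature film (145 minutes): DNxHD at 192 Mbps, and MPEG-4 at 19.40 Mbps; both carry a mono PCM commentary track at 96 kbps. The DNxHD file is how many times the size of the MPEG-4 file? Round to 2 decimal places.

145 min = 8700 s
Audio: 96 kbps = 0.096 Mbps.
DNxHD: 192.096 Mbps × 8700 s = 1671235.2 Mb = 194.557 GiB.
MPEG-4: 19.496 Mbps × 8700 s = 169615.2 Mb = 19.746 GiB.
Ratio: 194.557 / 19.746 = 9.853.

9.85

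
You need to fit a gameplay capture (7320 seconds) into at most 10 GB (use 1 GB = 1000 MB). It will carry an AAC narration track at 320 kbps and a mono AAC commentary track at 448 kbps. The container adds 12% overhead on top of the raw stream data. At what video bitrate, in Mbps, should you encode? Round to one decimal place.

Budget: 10 GB = 80000.0 Mb.
Stream payload after overhead: 80000.0 / 1.12 = 71428.6 Mb.
Total bitrate budget: 71428.6 Mb / 7320 s = 9.758 Mbps.
Audio total: 320 + 448 = 768 kbps = 0.768 Mbps.
Video: 9.758 − 0.768 = 8.990 Mbps.

9.0 Mbps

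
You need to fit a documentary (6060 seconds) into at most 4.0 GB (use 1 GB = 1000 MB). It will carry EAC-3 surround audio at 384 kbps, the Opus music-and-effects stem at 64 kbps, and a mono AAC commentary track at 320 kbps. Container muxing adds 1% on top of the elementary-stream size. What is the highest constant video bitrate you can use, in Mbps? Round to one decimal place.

Budget: 4.0 GB = 32000.0 Mb.
Stream payload after overhead: 32000.0 / 1.01 = 31683.2 Mb.
Total bitrate budget: 31683.2 Mb / 6060 s = 5.228 Mbps.
Audio total: 384 + 64 + 320 = 768 kbps = 0.768 Mbps.
Video: 5.228 − 0.768 = 4.460 Mbps.

4.5 Mbps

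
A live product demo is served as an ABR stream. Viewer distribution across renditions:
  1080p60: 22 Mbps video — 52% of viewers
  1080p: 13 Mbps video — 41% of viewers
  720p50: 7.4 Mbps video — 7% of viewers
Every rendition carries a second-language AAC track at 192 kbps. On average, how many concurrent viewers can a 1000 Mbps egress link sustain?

Audio: 192 kbps = 0.192 Mbps.
Average per-viewer bitrate: 0.52×22.192 + 0.41×13.192 + 0.07×7.592 = 17.480 Mbps.
1000 Mbps = 1,000 Mbps; 1,000 / 17.480 = 57.21 → 57.

57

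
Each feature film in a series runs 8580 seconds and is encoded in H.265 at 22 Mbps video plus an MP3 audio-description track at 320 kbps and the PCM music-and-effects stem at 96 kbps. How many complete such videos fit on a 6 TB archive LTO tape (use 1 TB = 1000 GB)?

Audio total: 320 + 96 = 416 kbps = 0.416 Mbps.
Total bitrate: 22.416 Mbps.
Per item: 22.416 Mbps × 8580 s = 192,329 Mb = 24,041 MB.
Capacity: 6 TB = 48,000,000 Mb; 249.57 items → 249 complete.

249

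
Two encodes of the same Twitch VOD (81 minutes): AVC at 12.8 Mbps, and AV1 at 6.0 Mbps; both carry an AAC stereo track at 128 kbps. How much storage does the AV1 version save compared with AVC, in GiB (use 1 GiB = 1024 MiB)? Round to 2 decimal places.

3.85 GiB

81 min = 4860 s
Audio: 128 kbps = 0.128 Mbps.
AVC: 12.928 Mbps × 4860 s = 62830.1 Mb = 7.314 GiB.
AV1: 6.128 Mbps × 4860 s = 29782.1 Mb = 3.467 GiB.
Saving: 7.314 − 3.467 = 3.847 GiB.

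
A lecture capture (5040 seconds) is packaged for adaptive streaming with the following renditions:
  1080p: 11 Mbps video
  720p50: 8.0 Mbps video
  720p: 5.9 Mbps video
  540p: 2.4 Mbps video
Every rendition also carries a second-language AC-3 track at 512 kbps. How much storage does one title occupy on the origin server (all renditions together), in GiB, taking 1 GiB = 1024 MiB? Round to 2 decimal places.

Audio: 512 kbps = 0.512 Mbps.
Sum of rendition bitrates: (11+0.512) + (8.0+0.512) + (5.9+0.512) + (2.4+0.512) = 29.348 Mbps.
× 5040 s = 147,914 Mb = 18,489 MB = 17.22 GiB.

17.22 GiB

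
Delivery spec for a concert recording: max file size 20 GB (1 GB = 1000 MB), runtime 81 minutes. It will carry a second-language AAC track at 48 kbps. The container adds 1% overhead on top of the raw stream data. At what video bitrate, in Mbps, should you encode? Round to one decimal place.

Budget: 20 GB = 160000.0 Mb.
Stream payload after overhead: 160000.0 / 1.01 = 158415.8 Mb.
81 min = 4860 s
Total bitrate budget: 158415.8 Mb / 4860 s = 32.596 Mbps.
Audio: 48 kbps = 0.048 Mbps.
Video: 32.596 − 0.048 = 32.548 Mbps.

32.5 Mbps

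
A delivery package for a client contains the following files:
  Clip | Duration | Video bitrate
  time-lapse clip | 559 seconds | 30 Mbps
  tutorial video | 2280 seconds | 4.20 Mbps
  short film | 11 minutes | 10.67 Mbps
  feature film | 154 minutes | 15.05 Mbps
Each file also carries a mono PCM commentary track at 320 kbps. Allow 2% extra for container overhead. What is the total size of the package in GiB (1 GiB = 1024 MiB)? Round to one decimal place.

Audio: 320 kbps = 0.320 Mbps.
time-lapse clip: 30.320 Mbps × 559 s × 1.02 = 17287.9 Mb
tutorial video: 4.520 Mbps × 2280 s × 1.02 = 10511.7 Mb
short film: 10.990 Mbps × 660 s × 1.02 = 7398.5 Mb
feature film: 15.370 Mbps × 9240 s × 1.02 = 144859.2 Mb
Total: 180057.2 Mb = 22507.2 MB.
= 20.96 GiB.

21.0 GiB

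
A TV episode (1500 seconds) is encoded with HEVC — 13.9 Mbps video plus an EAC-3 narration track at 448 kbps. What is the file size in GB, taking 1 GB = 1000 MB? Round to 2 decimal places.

Audio: 448 kbps = 0.448 Mbps.
Total bitrate: 13.9 + 0.448 = 14.348 Mbps.
Stream data: 14.348 Mbps × 1500 s = 21522.0 Mb.
21,522 Mb ÷ 8 = 2,690 MB → 2.690 GB.

2.69 GB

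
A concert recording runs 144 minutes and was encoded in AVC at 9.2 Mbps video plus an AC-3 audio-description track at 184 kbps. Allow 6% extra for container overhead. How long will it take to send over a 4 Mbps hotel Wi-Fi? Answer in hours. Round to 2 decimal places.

5.97 hours

144 min = 8640 s
Audio: 184 kbps = 0.184 Mbps.
Total bitrate: 9.384 Mbps.
File: 9.384 Mbps × 8640 s = 81077.8 Mb.
With 6% container overhead: ×1.06. → 85942.4 Mb.
At 4 Mbps: 85942.4 / 4 = 21485.6 s ≈ 5.97 hours.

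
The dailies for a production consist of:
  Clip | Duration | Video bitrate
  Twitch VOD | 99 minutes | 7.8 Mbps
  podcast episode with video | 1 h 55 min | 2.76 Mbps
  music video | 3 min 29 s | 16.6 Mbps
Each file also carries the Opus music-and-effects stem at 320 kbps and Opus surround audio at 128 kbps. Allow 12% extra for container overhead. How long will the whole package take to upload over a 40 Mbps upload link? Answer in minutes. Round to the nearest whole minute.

Audio total: 320 + 128 = 448 kbps = 0.448 Mbps.
Twitch VOD: 8.248 Mbps × 5940 s × 1.12 = 54872.3 Mb
podcast episode with video: 3.208 Mbps × 6900 s × 1.12 = 24791.4 Mb
music video: 17.048 Mbps × 209 s × 1.12 = 3990.6 Mb
Total: 83654.3 Mb = 10456.8 MB.
At 40 Mbps: 83654.3 / 40 = 2091 s ≈ 34.9 minutes.

35 minutes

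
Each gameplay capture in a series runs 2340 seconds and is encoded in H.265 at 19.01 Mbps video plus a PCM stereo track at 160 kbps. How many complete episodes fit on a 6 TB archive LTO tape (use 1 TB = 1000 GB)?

1070

Audio: 160 kbps = 0.160 Mbps.
Total bitrate: 19.170 Mbps.
Per item: 19.170 Mbps × 2340 s = 44,858 Mb = 5,607 MB.
Capacity: 6 TB = 48,000,000 Mb; 1070.05 items → 1070 complete.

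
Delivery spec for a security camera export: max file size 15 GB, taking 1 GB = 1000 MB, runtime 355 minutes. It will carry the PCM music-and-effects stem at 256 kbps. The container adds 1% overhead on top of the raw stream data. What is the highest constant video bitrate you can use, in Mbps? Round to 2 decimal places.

5.32 Mbps

Budget: 15 GB = 120000.0 Mb.
Stream payload after overhead: 120000.0 / 1.01 = 118811.9 Mb.
355 min = 21300 s
Total bitrate budget: 118811.9 Mb / 21300 s = 5.578 Mbps.
Audio: 256 kbps = 0.256 Mbps.
Video: 5.578 − 0.256 = 5.322 Mbps.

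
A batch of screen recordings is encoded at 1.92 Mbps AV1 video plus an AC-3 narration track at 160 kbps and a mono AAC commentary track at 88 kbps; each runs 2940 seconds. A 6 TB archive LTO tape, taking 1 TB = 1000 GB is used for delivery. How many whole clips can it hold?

Audio total: 160 + 88 = 248 kbps = 0.248 Mbps.
Total bitrate: 2.168 Mbps.
Per item: 2.168 Mbps × 2940 s = 6,374 Mb = 796.7 MB.
Capacity: 6 TB = 48,000,000 Mb; 7530.69 items → 7530 complete.

7530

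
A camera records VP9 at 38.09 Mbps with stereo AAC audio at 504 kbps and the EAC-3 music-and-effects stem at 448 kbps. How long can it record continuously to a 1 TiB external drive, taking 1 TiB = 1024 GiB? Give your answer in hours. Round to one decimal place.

62.6 hours

Audio total: 504 + 448 = 952 kbps = 0.952 Mbps.
Total bitrate: 38.09 + 0.952 = 39.042 Mbps.
Capacity: 1 TiB = 8,796,093 Mb.
Recording time: 8,796,093 / 39.042 = 225,298 s ≈ 62.6 hours.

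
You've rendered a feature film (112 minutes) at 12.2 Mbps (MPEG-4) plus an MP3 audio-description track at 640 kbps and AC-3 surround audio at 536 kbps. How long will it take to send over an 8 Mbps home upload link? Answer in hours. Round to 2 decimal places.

112 min = 6720 s
Audio total: 640 + 536 = 1176 kbps = 1.176 Mbps.
Total bitrate: 13.376 Mbps.
File: 13.376 Mbps × 6720 s = 89886.7 Mb.
At 8 Mbps: 89886.7 / 8 = 11235.8 s ≈ 3.12 hours.

3.12 hours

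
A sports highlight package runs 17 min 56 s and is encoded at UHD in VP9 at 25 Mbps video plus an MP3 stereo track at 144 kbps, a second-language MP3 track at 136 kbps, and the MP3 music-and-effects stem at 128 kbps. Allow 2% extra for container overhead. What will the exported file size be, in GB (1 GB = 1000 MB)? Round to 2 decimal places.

3.49 GB

17 min 56 s = 1076 s
Audio total: 144 + 136 + 128 = 408 kbps = 0.408 Mbps.
Total bitrate: 25 + 0.408 = 25.408 Mbps.
Stream data: 25.408 Mbps × 1076 s = 27339.0 Mb.
With 2% container overhead: ×1.02.
27,886 Mb ÷ 8 = 3,486 MB → 3.486 GB.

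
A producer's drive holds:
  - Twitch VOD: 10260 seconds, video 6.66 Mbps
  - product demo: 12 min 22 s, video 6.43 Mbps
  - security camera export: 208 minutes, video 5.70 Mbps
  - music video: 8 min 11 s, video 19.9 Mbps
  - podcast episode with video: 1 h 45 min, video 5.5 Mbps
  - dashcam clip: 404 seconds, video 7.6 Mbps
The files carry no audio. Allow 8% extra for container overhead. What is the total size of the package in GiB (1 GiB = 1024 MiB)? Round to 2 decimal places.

24.11 GiB

Twitch VOD: 6.660 Mbps × 10260 s × 1.08 = 73798.1 Mb
product demo: 6.430 Mbps × 742 s × 1.08 = 5152.7 Mb
security camera export: 5.700 Mbps × 12480 s × 1.08 = 76826.9 Mb
music video: 19.900 Mbps × 491 s × 1.08 = 10552.6 Mb
podcast episode with video: 5.500 Mbps × 6300 s × 1.08 = 37422.0 Mb
dashcam clip: 7.600 Mbps × 404 s × 1.08 = 3316.0 Mb
Total: 207068.4 Mb = 25883.5 MB.
= 24.11 GiB.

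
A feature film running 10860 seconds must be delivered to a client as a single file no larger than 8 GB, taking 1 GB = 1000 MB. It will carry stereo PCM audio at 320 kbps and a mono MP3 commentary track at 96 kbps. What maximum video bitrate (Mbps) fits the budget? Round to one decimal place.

Budget: 8 GB = 64000.0 Mb.
Total bitrate budget: 64000.0 Mb / 10860 s = 5.893 Mbps.
Audio total: 320 + 96 = 416 kbps = 0.416 Mbps.
Video: 5.893 − 0.416 = 5.477 Mbps.

5.5 Mbps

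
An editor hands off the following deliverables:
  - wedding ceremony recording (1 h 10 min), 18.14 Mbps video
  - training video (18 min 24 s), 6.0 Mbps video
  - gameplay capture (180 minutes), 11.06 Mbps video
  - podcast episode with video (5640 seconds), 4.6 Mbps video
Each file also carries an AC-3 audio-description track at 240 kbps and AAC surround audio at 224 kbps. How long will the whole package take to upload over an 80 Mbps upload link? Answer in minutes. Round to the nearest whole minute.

Audio total: 240 + 224 = 464 kbps = 0.464 Mbps.
wedding ceremony recording: 18.604 Mbps × 4200 s = 78136.8 Mb
training video: 6.464 Mbps × 1104 s = 7136.3 Mb
gameplay capture: 11.524 Mbps × 10800 s = 124459.2 Mb
podcast episode with video: 5.064 Mbps × 5640 s = 28561.0 Mb
Total: 238293.2 Mb = 29786.7 MB.
At 80 Mbps: 238293.2 / 80 = 2979 s ≈ 49.6 minutes.

50 minutes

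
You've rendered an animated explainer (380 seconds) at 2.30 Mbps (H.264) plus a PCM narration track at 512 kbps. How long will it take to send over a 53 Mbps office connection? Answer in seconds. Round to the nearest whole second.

20 seconds

Audio: 512 kbps = 0.512 Mbps.
Total bitrate: 2.812 Mbps.
File: 2.812 Mbps × 380 s = 1068.6 Mb.
At 53 Mbps: 1068.6 / 53 = 20.2 s ≈ 20.2 seconds.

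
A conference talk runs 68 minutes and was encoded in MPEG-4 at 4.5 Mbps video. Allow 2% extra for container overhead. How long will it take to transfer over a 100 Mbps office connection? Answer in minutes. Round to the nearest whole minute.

68 min = 4080 s
File: 4.500 Mbps × 4080 s = 18360.0 Mb.
With 2% container overhead: ×1.02. → 18727.2 Mb.
At 100 Mbps: 18727.2 / 100 = 187.3 s ≈ 3.12 minutes.

3 minutes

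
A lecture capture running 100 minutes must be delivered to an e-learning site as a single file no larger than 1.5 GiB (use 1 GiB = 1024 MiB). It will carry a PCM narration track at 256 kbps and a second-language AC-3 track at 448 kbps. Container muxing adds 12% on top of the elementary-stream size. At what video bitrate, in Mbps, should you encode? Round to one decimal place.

Budget: 1.5 GiB = 12884.9 Mb.
Stream payload after overhead: 12884.9 / 1.12 = 11504.4 Mb.
100 min = 6000 s
Total bitrate budget: 11504.4 Mb / 6000 s = 1.917 Mbps.
Audio total: 256 + 448 = 704 kbps = 0.704 Mbps.
Video: 1.917 − 0.704 = 1.213 Mbps.

1.2 Mbps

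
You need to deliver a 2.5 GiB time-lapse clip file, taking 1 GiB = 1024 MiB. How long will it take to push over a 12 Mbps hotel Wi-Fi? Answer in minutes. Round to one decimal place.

File: 2.5 GiB = 21474.8 Mb.
At 12 Mbps: 21474.8 / 12 = 1789.6 s ≈ 29.8 minutes.

29.8 minutes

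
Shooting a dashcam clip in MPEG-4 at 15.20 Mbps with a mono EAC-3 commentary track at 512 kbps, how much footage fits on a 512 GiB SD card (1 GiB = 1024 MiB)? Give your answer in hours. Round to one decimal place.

77.8 hours

Audio: 512 kbps = 0.512 Mbps.
Total bitrate: 15.20 + 0.512 = 15.712 Mbps.
Capacity: 512 GiB = 4,398,047 Mb.
Recording time: 4,398,047 / 15.712 = 279,916 s ≈ 77.8 hours.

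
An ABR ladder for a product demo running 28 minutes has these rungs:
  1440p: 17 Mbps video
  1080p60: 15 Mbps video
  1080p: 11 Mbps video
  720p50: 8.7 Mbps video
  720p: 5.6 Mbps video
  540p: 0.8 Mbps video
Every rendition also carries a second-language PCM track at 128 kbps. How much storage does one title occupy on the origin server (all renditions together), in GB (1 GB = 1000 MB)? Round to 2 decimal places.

12.36 GB

28 min = 1680 s
Audio: 128 kbps = 0.128 Mbps.
Sum of rendition bitrates: (17+0.128) + (15+0.128) + (11+0.128) + (8.7+0.128) + (5.6+0.128) + (0.8+0.128) = 58.868 Mbps.
× 1680 s = 98,898 Mb = 12,362 MB = 12.36 GB.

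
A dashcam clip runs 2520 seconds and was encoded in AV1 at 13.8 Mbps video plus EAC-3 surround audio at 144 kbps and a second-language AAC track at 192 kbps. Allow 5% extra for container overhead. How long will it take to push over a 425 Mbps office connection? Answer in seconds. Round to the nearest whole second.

Audio total: 144 + 192 = 336 kbps = 0.336 Mbps.
Total bitrate: 14.136 Mbps.
File: 14.136 Mbps × 2520 s = 35622.7 Mb.
With 5% container overhead: ×1.05. → 37403.9 Mb.
At 425 Mbps: 37403.9 / 425 = 88.0 s ≈ 88 seconds.

88 seconds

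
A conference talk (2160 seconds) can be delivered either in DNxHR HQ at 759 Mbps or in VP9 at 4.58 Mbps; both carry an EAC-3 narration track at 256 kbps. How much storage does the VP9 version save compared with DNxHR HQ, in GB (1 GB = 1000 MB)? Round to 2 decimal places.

Audio: 256 kbps = 0.256 Mbps.
DNxHR HQ: 759.256 Mbps × 2160 s = 1639993.0 Mb = 204.999 GB.
VP9: 4.836 Mbps × 2160 s = 10445.8 Mb = 1.306 GB.
Saving: 204.999 − 1.306 = 203.693 GB.

203.69 GB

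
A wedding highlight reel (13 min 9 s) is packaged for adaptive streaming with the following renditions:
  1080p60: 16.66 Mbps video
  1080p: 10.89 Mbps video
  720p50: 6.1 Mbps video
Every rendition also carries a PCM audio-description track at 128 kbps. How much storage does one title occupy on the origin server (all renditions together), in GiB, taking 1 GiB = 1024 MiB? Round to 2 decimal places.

13 min 9 s = 789 s
Audio: 128 kbps = 0.128 Mbps.
Sum of rendition bitrates: (16.66+0.128) + (10.89+0.128) + (6.1+0.128) = 34.034 Mbps.
× 789 s = 26,853 Mb = 3,357 MB = 3.126 GiB.

3.13 GiB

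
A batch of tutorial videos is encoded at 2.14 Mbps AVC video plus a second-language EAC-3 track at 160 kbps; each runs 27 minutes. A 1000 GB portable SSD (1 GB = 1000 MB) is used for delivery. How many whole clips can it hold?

27 min = 1620 s
Audio: 160 kbps = 0.160 Mbps.
Total bitrate: 2.300 Mbps.
Per item: 2.300 Mbps × 1620 s = 3,726 Mb = 465.8 MB.
Capacity: 1000 GB = 8,000,000 Mb; 2147.07 items → 2147 complete.

2147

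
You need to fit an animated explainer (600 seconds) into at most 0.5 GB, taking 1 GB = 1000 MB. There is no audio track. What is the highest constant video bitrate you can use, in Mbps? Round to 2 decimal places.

6.67 Mbps

Budget: 0.5 GB = 4000.0 Mb.
Total bitrate budget: 4000.0 Mb / 600 s = 6.667 Mbps.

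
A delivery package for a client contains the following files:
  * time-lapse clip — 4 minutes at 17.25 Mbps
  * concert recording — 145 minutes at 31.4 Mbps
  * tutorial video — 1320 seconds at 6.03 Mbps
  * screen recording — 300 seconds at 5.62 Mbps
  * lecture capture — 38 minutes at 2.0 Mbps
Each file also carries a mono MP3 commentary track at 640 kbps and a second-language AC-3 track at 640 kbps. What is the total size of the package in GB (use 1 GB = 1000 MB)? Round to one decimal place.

Audio total: 640 + 640 = 1280 kbps = 1.280 Mbps.
time-lapse clip: 18.530 Mbps × 240 s = 4447.2 Mb
concert recording: 32.680 Mbps × 8700 s = 284316.0 Mb
tutorial video: 7.310 Mbps × 1320 s = 9649.2 Mb
screen recording: 6.900 Mbps × 300 s = 2070.0 Mb
lecture capture: 3.280 Mbps × 2280 s = 7478.4 Mb
Total: 307960.8 Mb = 38495.1 MB.
= 38.50 GB.

38.5 GB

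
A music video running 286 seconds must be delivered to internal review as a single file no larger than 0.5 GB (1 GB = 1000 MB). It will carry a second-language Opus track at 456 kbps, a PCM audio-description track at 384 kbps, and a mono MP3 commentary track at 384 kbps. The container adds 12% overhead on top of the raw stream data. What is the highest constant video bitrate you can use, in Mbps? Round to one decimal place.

Budget: 0.5 GB = 4000.0 Mb.
Stream payload after overhead: 4000.0 / 1.12 = 3571.4 Mb.
Total bitrate budget: 3571.4 Mb / 286 s = 12.488 Mbps.
Audio total: 456 + 384 + 384 = 1224 kbps = 1.224 Mbps.
Video: 12.488 − 1.224 = 11.264 Mbps.

11.3 Mbps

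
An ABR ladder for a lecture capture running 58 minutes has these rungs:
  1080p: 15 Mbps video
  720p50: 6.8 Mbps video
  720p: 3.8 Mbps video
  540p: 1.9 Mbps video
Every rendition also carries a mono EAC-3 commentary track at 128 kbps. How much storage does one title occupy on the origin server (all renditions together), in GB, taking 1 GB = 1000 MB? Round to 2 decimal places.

12.19 GB

58 min = 3480 s
Audio: 128 kbps = 0.128 Mbps.
Sum of rendition bitrates: (15+0.128) + (6.8+0.128) + (3.8+0.128) + (1.9+0.128) = 28.012 Mbps.
× 3480 s = 97,482 Mb = 12,185 MB = 12.19 GB.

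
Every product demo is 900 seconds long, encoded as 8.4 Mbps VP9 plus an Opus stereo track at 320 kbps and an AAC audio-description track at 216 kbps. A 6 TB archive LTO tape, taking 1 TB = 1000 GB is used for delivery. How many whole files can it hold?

5968

Audio total: 320 + 216 = 536 kbps = 0.536 Mbps.
Total bitrate: 8.936 Mbps.
Per item: 8.936 Mbps × 900 s = 8,042 Mb = 1,005 MB.
Capacity: 6 TB = 48,000,000 Mb; 5968.37 items → 5968 complete.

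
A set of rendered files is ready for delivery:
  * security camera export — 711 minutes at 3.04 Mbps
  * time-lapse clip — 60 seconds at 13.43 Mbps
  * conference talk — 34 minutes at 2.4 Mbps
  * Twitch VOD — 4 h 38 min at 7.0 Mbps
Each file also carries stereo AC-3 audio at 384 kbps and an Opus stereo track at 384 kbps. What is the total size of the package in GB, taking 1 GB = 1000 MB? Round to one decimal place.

37.4 GB

Audio total: 384 + 384 = 768 kbps = 0.768 Mbps.
security camera export: 3.808 Mbps × 42660 s = 162449.3 Mb
time-lapse clip: 14.198 Mbps × 60 s = 851.9 Mb
conference talk: 3.168 Mbps × 2040 s = 6462.7 Mb
Twitch VOD: 7.768 Mbps × 16680 s = 129570.2 Mb
Total: 299334.1 Mb = 37416.8 MB.
= 37.42 GB.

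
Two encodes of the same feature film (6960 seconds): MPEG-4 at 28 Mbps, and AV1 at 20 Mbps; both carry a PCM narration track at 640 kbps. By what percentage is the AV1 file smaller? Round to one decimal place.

Audio: 640 kbps = 0.640 Mbps.
MPEG-4: 28.640 Mbps × 6960 s = 199334.4 Mb = 24.917 GB.
AV1: 20.640 Mbps × 6960 s = 143654.4 Mb = 17.957 GB.
Reduction: (1 − 17.957/24.917) × 100 = 27.93%.

27.9%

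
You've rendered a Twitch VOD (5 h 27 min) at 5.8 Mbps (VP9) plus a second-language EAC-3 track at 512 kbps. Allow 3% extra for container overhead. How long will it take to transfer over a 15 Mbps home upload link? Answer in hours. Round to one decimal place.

2.4 hours

5 h 27 min = 327 min = 19620 s
Audio: 512 kbps = 0.512 Mbps.
Total bitrate: 6.312 Mbps.
File: 6.312 Mbps × 19620 s = 123841.4 Mb.
With 3% container overhead: ×1.03. → 127556.7 Mb.
At 15 Mbps: 127556.7 / 15 = 8503.8 s ≈ 2.36 hours.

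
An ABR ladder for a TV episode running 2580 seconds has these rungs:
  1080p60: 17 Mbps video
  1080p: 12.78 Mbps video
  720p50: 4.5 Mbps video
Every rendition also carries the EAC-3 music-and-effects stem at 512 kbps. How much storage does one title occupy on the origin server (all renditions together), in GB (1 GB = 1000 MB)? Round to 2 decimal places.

11.55 GB

Audio: 512 kbps = 0.512 Mbps.
Sum of rendition bitrates: (17+0.512) + (12.78+0.512) + (4.5+0.512) = 35.816 Mbps.
× 2580 s = 92,405 Mb = 11,551 MB = 11.55 GB.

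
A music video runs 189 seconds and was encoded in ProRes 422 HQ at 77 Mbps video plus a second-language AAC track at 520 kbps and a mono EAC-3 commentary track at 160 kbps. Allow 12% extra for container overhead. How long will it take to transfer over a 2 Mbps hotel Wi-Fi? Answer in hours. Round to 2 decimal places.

Audio total: 520 + 160 = 680 kbps = 0.680 Mbps.
Total bitrate: 77.680 Mbps.
File: 77.680 Mbps × 189 s = 14681.5 Mb.
With 12% container overhead: ×1.12. → 16443.3 Mb.
At 2 Mbps: 16443.3 / 2 = 8221.7 s ≈ 2.28 hours.

2.28 hours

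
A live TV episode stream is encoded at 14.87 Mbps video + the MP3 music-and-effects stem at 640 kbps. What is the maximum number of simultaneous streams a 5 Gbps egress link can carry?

Audio: 640 kbps = 0.640 Mbps.
Per-viewer media rate: 15.510 Mbps.
5 Gbps = 5,000 Mbps; 5,000 / 15.510 = 322.37 → 322 viewers.

322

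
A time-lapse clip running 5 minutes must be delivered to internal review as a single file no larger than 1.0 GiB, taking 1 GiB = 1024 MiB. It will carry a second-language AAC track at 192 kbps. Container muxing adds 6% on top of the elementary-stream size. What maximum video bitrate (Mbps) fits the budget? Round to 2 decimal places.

26.82 Mbps

Budget: 1.0 GiB = 8589.9 Mb.
Stream payload after overhead: 8589.9 / 1.06 = 8103.7 Mb.
5 min = 300 s
Total bitrate budget: 8103.7 Mb / 300 s = 27.012 Mbps.
Audio: 192 kbps = 0.192 Mbps.
Video: 27.012 − 0.192 = 26.820 Mbps.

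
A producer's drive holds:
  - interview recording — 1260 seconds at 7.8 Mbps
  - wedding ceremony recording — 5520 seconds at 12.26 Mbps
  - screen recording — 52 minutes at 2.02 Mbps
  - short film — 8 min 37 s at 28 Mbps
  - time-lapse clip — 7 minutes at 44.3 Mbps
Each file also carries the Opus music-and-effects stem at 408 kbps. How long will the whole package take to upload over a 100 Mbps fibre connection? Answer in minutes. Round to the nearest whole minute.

Audio: 408 kbps = 0.408 Mbps.
interview recording: 8.208 Mbps × 1260 s = 10342.1 Mb
wedding ceremony recording: 12.668 Mbps × 5520 s = 69927.4 Mb
screen recording: 2.428 Mbps × 3120 s = 7575.4 Mb
short film: 28.408 Mbps × 517 s = 14686.9 Mb
time-lapse clip: 44.708 Mbps × 420 s = 18777.4 Mb
Total: 121309.1 Mb = 15163.6 MB.
At 100 Mbps: 121309.1 / 100 = 1213 s ≈ 20.2 minutes.

20 minutes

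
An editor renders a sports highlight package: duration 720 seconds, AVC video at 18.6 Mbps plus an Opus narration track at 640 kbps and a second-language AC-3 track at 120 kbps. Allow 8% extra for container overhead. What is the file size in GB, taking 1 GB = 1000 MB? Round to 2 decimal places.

1.88 GB

Audio total: 640 + 120 = 760 kbps = 0.760 Mbps.
Total bitrate: 18.6 + 0.760 = 19.360 Mbps.
Stream data: 19.360 Mbps × 720 s = 13939.2 Mb.
With 8% container overhead: ×1.08.
15,054 Mb ÷ 8 = 1,882 MB → 1.882 GB.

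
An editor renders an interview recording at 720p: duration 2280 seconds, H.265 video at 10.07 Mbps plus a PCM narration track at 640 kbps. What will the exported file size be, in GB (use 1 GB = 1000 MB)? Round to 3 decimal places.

3.052 GB

Audio: 640 kbps = 0.640 Mbps.
Total bitrate: 10.07 + 0.640 = 10.710 Mbps.
Stream data: 10.710 Mbps × 2280 s = 24418.8 Mb.
24,419 Mb ÷ 8 = 3,052 MB → 3.052 GB.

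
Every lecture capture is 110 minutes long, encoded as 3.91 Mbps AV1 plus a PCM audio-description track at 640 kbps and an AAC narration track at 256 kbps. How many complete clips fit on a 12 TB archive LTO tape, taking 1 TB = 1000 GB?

3026

110 min = 6600 s
Audio total: 640 + 256 = 896 kbps = 0.896 Mbps.
Total bitrate: 4.806 Mbps.
Per item: 4.806 Mbps × 6600 s = 31,720 Mb = 3,965 MB.
Capacity: 12 TB = 96,000,000 Mb; 3026.52 items → 3026 complete.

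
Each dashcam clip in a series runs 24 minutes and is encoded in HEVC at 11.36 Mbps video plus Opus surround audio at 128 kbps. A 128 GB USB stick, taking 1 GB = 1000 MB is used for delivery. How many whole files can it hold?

24 min = 1440 s
Audio: 128 kbps = 0.128 Mbps.
Total bitrate: 11.488 Mbps.
Per item: 11.488 Mbps × 1440 s = 16,543 Mb = 2,068 MB.
Capacity: 128 GB = 1,024,000 Mb; 61.90 items → 61 complete.

61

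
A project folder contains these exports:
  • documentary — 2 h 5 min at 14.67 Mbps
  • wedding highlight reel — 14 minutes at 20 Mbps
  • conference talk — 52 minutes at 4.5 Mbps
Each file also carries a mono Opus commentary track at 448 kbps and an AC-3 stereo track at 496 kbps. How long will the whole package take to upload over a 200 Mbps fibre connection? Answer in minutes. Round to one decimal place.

Audio total: 448 + 496 = 944 kbps = 0.944 Mbps.
documentary: 15.614 Mbps × 7500 s = 117105.0 Mb
wedding highlight reel: 20.944 Mbps × 840 s = 17593.0 Mb
conference talk: 5.444 Mbps × 3120 s = 16985.3 Mb
Total: 151683.2 Mb = 18960.4 MB.
At 200 Mbps: 151683.2 / 200 = 758 s ≈ 12.6 minutes.

12.6 minutes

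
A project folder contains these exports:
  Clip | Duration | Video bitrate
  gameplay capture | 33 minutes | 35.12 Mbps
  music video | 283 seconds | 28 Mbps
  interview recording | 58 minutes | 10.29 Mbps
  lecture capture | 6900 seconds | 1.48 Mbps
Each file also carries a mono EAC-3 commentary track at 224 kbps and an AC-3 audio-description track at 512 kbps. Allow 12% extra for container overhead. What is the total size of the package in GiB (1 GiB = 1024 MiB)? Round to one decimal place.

Audio total: 224 + 512 = 736 kbps = 0.736 Mbps.
gameplay capture: 35.856 Mbps × 1980 s × 1.12 = 79514.3 Mb
music video: 28.736 Mbps × 283 s × 1.12 = 9108.2 Mb
interview recording: 11.026 Mbps × 3480 s × 1.12 = 42974.9 Mb
lecture capture: 2.216 Mbps × 6900 s × 1.12 = 17125.2 Mb
Total: 148722.6 Mb = 18590.3 MB.
= 17.31 GiB.

17.3 GiB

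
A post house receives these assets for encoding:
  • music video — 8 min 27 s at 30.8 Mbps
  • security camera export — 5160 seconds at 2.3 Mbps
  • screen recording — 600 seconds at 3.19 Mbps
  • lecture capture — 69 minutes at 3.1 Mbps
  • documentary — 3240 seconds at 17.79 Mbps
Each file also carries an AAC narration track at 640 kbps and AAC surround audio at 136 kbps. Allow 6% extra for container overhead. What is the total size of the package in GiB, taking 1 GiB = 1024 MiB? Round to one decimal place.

Audio total: 640 + 136 = 776 kbps = 0.776 Mbps.
music video: 31.576 Mbps × 507 s × 1.06 = 16969.6 Mb
security camera export: 3.076 Mbps × 5160 s × 1.06 = 16824.5 Mb
screen recording: 3.966 Mbps × 600 s × 1.06 = 2522.4 Mb
lecture capture: 3.876 Mbps × 4140 s × 1.06 = 17009.4 Mb
documentary: 18.566 Mbps × 3240 s × 1.06 = 63763.1 Mb
Total: 117088.9 Mb = 14636.1 MB.
= 13.63 GiB.

13.6 GiB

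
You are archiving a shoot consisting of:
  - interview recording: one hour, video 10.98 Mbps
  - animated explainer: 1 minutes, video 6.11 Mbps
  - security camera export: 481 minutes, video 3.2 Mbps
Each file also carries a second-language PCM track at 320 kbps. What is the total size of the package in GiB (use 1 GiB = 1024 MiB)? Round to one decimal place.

16.6 GiB

Audio: 320 kbps = 0.320 Mbps.
interview recording: 11.300 Mbps × 3600 s = 40680.0 Mb
animated explainer: 6.430 Mbps × 60 s = 385.8 Mb
security camera export: 3.520 Mbps × 28860 s = 101587.2 Mb
Total: 142653.0 Mb = 17831.6 MB.
= 16.61 GiB.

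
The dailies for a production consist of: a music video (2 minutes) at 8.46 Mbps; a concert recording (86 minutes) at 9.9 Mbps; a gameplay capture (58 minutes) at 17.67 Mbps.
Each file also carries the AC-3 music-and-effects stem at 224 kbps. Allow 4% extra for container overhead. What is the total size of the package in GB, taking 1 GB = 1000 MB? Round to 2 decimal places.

Audio: 224 kbps = 0.224 Mbps.
music video: 8.684 Mbps × 120 s × 1.04 = 1083.8 Mb
concert recording: 10.124 Mbps × 5160 s × 1.04 = 54329.4 Mb
gameplay capture: 17.894 Mbps × 3480 s × 1.04 = 64762.0 Mb
Total: 120175.2 Mb = 15021.9 MB.
= 15.02 GB.

15.02 GB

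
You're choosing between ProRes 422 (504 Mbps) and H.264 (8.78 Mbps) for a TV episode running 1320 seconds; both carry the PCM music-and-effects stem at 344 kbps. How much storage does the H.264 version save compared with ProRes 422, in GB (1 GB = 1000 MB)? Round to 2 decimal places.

Audio: 344 kbps = 0.344 Mbps.
ProRes 422: 504.344 Mbps × 1320 s = 665734.1 Mb = 83.217 GB.
H.264: 9.124 Mbps × 1320 s = 12043.7 Mb = 1.505 GB.
Saving: 83.217 − 1.505 = 81.711 GB.

81.71 GB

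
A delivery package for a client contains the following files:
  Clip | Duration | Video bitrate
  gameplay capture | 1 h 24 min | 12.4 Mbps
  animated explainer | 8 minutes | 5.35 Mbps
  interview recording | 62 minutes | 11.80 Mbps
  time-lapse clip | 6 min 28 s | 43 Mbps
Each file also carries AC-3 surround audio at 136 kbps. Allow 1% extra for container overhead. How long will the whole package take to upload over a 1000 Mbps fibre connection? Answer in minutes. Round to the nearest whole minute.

Audio: 136 kbps = 0.136 Mbps.
gameplay capture: 12.536 Mbps × 5040 s × 1.01 = 63813.3 Mb
animated explainer: 5.486 Mbps × 480 s × 1.01 = 2659.6 Mb
interview recording: 11.936 Mbps × 3720 s × 1.01 = 44845.9 Mb
time-lapse clip: 43.136 Mbps × 388 s × 1.01 = 16904.1 Mb
Total: 128222.9 Mb = 16027.9 MB.
At 1000 Mbps: 128222.9 / 1000 = 128 s ≈ 2.14 minutes.

2 minutes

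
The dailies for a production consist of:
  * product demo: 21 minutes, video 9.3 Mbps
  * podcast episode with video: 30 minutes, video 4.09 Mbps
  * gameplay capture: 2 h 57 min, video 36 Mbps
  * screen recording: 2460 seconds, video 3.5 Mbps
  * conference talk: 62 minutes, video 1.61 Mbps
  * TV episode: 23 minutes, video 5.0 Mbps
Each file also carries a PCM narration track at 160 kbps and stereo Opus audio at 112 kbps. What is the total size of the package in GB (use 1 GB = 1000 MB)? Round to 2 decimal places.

Audio total: 160 + 112 = 272 kbps = 0.272 Mbps.
product demo: 9.572 Mbps × 1260 s = 12060.7 Mb
podcast episode with video: 4.362 Mbps × 1800 s = 7851.6 Mb
gameplay capture: 36.272 Mbps × 10620 s = 385208.6 Mb
screen recording: 3.772 Mbps × 2460 s = 9279.1 Mb
conference talk: 1.882 Mbps × 3720 s = 7001.0 Mb
TV episode: 5.272 Mbps × 1380 s = 7275.4 Mb
Total: 428676.5 Mb = 53584.6 MB.
= 53.58 GB.

53.58 GB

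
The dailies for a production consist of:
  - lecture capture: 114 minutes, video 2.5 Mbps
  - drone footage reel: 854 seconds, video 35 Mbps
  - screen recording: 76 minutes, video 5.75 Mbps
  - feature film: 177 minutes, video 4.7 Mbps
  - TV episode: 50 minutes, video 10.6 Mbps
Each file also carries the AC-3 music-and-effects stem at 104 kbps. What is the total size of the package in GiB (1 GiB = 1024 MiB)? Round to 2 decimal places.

Audio: 104 kbps = 0.104 Mbps.
lecture capture: 2.604 Mbps × 6840 s = 17811.4 Mb
drone footage reel: 35.104 Mbps × 854 s = 29978.8 Mb
screen recording: 5.854 Mbps × 4560 s = 26694.2 Mb
feature film: 4.804 Mbps × 10620 s = 51018.5 Mb
TV episode: 10.704 Mbps × 3000 s = 32112.0 Mb
Total: 157614.9 Mb = 19701.9 MB.
= 18.35 GiB.

18.35 GiB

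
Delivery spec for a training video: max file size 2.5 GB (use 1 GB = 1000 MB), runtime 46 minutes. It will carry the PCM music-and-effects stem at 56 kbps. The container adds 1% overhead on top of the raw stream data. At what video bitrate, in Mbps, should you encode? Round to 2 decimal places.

7.12 Mbps

Budget: 2.5 GB = 20000.0 Mb.
Stream payload after overhead: 20000.0 / 1.01 = 19802.0 Mb.
46 min = 2760 s
Total bitrate budget: 19802.0 Mb / 2760 s = 7.175 Mbps.
Audio: 56 kbps = 0.056 Mbps.
Video: 7.175 − 0.056 = 7.119 Mbps.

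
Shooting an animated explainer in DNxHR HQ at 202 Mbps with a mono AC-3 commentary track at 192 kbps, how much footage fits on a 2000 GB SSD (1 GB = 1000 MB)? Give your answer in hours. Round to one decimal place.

22.0 hours

Audio: 192 kbps = 0.192 Mbps.
Total bitrate: 202 + 0.192 = 202.192 Mbps.
Capacity: 2000 GB = 16,000,000 Mb.
Recording time: 16,000,000 / 202.192 = 79,133 s ≈ 22.0 hours.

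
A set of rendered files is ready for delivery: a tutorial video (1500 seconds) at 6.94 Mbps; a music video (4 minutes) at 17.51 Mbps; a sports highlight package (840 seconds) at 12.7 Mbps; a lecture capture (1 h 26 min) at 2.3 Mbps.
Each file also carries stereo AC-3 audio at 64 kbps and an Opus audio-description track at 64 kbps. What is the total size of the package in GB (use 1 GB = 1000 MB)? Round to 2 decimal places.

4.77 GB

Audio total: 64 + 64 = 128 kbps = 0.128 Mbps.
tutorial video: 7.068 Mbps × 1500 s = 10602.0 Mb
music video: 17.638 Mbps × 240 s = 4233.1 Mb
sports highlight package: 12.828 Mbps × 840 s = 10775.5 Mb
lecture capture: 2.428 Mbps × 5160 s = 12528.5 Mb
Total: 38139.1 Mb = 4767.4 MB.
= 4.767 GB.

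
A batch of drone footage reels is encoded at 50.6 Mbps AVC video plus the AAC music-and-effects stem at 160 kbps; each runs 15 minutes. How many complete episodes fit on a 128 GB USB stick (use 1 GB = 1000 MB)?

22

15 min = 900 s
Audio: 160 kbps = 0.160 Mbps.
Total bitrate: 50.760 Mbps.
Per item: 50.760 Mbps × 900 s = 45,684 Mb = 5,710 MB.
Capacity: 128 GB = 1,024,000 Mb; 22.41 items → 22 complete.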